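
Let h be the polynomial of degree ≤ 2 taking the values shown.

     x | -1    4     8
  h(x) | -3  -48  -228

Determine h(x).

h(x) = -4x^2 + 3x + 4

Write h(x) = ax^2 + bx + c. Substituting each data point gives a linear system:
  a - b + c = -3
  16a + 4b + c = -48
  64a + 8b + c = -228
Solving the system yields a = -4, b = 3, c = 4.
So h(x) = -4x^2 + 3x + 4.
Check: h(8) = -228. ✓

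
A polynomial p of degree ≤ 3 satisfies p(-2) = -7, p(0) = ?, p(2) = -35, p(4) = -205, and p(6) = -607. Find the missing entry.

-1

On equispaced nodes a degree-3 polynomial has vanishing fourth forward difference, so
  p(-2) - 4·p(0) + 6·p(2) - 4·p(4) + p(6) = 0.
Substituting the known values and solving for p(0):
  -4·p(0) = 4
  p(0) = -1.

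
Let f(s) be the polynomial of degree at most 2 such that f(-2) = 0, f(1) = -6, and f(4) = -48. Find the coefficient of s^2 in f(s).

Write f(s) = as^2 + bs + c. Substituting each data point gives a linear system:
  4a - 2b + c = 0
  a + b + c = -6
  16a + 4b + c = -48
Solving the system yields a = -2, b = -4, c = 0.
So f(s) = -2s² - 4s.
The leading coefficient is -2.

-2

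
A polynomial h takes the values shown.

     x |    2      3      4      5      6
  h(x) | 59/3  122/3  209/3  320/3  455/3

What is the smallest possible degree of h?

2

Forward differences of the values at x = 2, 3, 4, 5, 6:
  h  : 59/3  122/3  209/3  320/3  455/3
  Δ  : 21  29  37  45
  Δ^2: 8  8  8
  Δ^3: 0  0
  Δ^4: 0
The second differences are constant (8) and nonzero, while all higher differences vanish, so the minimal degree is 2.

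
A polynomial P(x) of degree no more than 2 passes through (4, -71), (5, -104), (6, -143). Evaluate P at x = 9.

-296

Using the Lagrange interpolation formula with nodes 4, 5, 6:
  L_0(x) = (x - 5)(x - 6) / 2
  L_1(x) = (x - 4)(x - 6) / -1
  L_2(x) = (x - 4)(x - 5) / 2
Then P(x) = -71·L_0(x) - 104·L_1(x) - 143·L_2(x).
Expanding and collecting terms gives P(x) = -3x^2 - 6x + 1.
Evaluating at x = 9: P(9) = -296.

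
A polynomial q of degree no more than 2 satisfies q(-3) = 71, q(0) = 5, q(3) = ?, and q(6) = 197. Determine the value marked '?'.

47

On equispaced nodes a degree-2 polynomial has vanishing third forward difference, so
  - q(-3) + 3·q(0) - 3·q(3) + q(6) = 0.
Substituting the known values and solving for q(3):
  -3·q(3) = -141
  q(3) = 47.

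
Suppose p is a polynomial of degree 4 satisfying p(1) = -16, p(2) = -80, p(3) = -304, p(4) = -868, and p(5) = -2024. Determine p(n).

p(n) = -3n^4 - 5n^2 - 4n - 4

Write p(n) = an^4 + bn^3 + cn^2 + dn + e. Substituting each data point gives a linear system:
  a + b + c + d + e = -16
  16a + 8b + 4c + 2d + e = -80
  81a + 27b + 9c + 3d + e = -304
  256a + 64b + 16c + 4d + e = -868
  625a + 125b + 25c + 5d + e = -2024
Solving the system yields a = -3, b = 0, c = -5, d = -4, e = -4.
So p(n) = -3n^4 - 5n^2 - 4n - 4.
Check: p(3) = -304. ✓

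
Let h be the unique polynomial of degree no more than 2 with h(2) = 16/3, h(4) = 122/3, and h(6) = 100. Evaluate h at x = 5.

Using the Lagrange interpolation formula with nodes 2, 4, 6:
  L_0(x) = (x - 4)(x - 6) / 8
  L_1(x) = (x - 2)(x - 6) / -4
  L_2(x) = (x - 2)(x - 4) / 8
Then h(x) = 16/3·L_0(x) + 122/3·L_1(x) + 100·L_2(x).
Expanding and collecting terms gives h(x) = 3x^2 - (1/3)x - 6.
Evaluating at x = 5: h(5) = 202/3.

202/3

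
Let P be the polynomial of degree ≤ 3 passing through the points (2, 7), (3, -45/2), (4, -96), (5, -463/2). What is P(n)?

P(n) = -3n^3 + 5n^2 + (5/2)n + 6

Write P(n) = an^3 + bn^2 + cn + d. Substituting each data point gives a linear system:
  8a + 4b + 2c + d = 7
  27a + 9b + 3c + d = -45/2
  64a + 16b + 4c + d = -96
  125a + 25b + 5c + d = -463/2
Solving the system yields a = -3, b = 5, c = 5/2, d = 6.
So P(n) = -3n^3 + 5n^2 + (5/2)n + 6.
Check: P(4) = -96. ✓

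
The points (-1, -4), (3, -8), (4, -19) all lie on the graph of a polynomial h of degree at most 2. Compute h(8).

-103

Write h(u) = au^2 + bu + c. Substituting each data point gives a linear system:
  a - b + c = -4
  9a + 3b + c = -8
  16a + 4b + c = -19
Solving the system yields a = -2, b = 3, c = 1.
So h(u) = -2u^2 + 3u + 1.
Then h(8) = -103.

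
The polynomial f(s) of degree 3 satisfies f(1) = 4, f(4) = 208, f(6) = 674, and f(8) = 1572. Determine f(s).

Using the Lagrange interpolation formula with nodes 1, 4, 6, 8:
  L_0(s) = (s - 4)(s - 6)(s - 8) / -105
  L_1(s) = (s - 1)(s - 6)(s - 8) / 24
  L_2(s) = (s - 1)(s - 4)(s - 8) / -20
  L_3(s) = (s - 1)(s - 4)(s - 6) / 56
Then f(s) = 4·L_0(s) + 208·L_1(s) + 674·L_2(s) + 1572·L_3(s).
Expanding and collecting terms gives f(s) = 3s³ + 5s - 4.
Check: f(6) = 674. ✓

f(s) = 3s^3 + 5s - 4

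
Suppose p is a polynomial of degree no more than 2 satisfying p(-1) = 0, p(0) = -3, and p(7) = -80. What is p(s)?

p(s) = -s^2 - 4s - 3

Using the Lagrange interpolation formula with nodes -1, 0, 7:
  L_0(s) = s(s - 7) / 8
  L_1(s) = (s + 1)(s - 7) / -7
  L_2(s) = (s + 1)s / 56
Then p(s) = 0·L_0(s) - 3·L_1(s) - 80·L_2(s).
Expanding and collecting terms gives p(s) = -s² - 4s - 3.
Check: p(0) = -3. ✓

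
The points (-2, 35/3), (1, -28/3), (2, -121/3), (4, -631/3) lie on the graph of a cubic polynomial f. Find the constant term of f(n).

Write f(n) = an^3 + bn^2 + cn + d. Substituting each data point gives a linear system:
  -8a + 4b - 2c + d = 35/3
  a + b + c + d = -28/3
  8a + 4b + 2c + d = -121/3
  64a + 16b + 4c + d = -631/3
Solving the system yields a = -2, b = -4, c = -5, d = 5/3.
So f(n) = -2n^3 - 4n^2 - 5n + 5/3.
The constant term is 5/3.

5/3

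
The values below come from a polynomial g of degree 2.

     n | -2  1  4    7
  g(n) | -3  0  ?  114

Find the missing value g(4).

39

The 3 known points determine the degree-2 polynomial uniquely.
Write g(n) = an^2 + bn + c. Substituting each data point gives a linear system:
  4a - 2b + c = -3
  a + b + c = 0
  49a + 7b + c = 114
Solving the system yields a = 2, b = 3, c = -5.
So g(n) = 2n^2 + 3n - 5.
Then g(4) = 39.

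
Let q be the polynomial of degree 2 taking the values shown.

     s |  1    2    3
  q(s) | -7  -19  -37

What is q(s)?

Write q(s) = as^2 + bs + c. Substituting each data point gives a linear system:
  a + b + c = -7
  4a + 2b + c = -19
  9a + 3b + c = -37
Solving the system yields a = -3, b = -3, c = -1.
So q(s) = -3s^2 - 3s - 1.
Check: q(2) = -19. ✓

q(s) = -3s^2 - 3s - 1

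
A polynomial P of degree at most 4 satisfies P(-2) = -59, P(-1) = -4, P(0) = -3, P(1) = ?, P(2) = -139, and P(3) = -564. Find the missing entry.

The 5 known points determine the degree-4 polynomial uniquely.
Write P(t) = at^4 + bt^3 + ct^2 + dt + e. Substituting each data point gives a linear system:
  16a - 8b + 4c - 2d + e = -59
  a - b + c - d + e = -4
  e = -3
  16a + 8b + 4c + 2d + e = -139
  81a + 27b + 9c + 3d + e = -564
Solving the system yields a = -5, b = -4, c = -4, d = -4, e = -3.
So P(t) = -5t⁴ - 4t³ - 4t² - 4t - 3.
Then P(1) = -20.

-20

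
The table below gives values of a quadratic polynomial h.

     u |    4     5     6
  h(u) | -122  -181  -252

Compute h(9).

-537

Using the Lagrange interpolation formula with nodes 4, 5, 6:
  L_0(u) = (u - 5)(u - 6) / 2
  L_1(u) = (u - 4)(u - 6) / -1
  L_2(u) = (u - 4)(u - 5) / 2
Then h(u) = -122·L_0(u) - 181·L_1(u) - 252·L_2(u).
Expanding and collecting terms gives h(u) = -6u^2 - 5u - 6.
Evaluating at u = 9: h(9) = -537.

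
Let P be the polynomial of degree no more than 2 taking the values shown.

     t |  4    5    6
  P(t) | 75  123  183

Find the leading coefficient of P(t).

6

Write P(t) = at^2 + bt + c. Substituting each data point gives a linear system:
  16a + 4b + c = 75
  25a + 5b + c = 123
  36a + 6b + c = 183
Solving the system yields a = 6, b = -6, c = 3.
So P(t) = 6t^2 - 6t + 3.
The leading coefficient is 6.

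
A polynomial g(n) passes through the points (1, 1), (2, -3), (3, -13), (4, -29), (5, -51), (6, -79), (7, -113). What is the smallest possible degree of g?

2

Forward differences of the values at n = 1, 2, 3, 4, 5, 6, 7:
  g  : 1  -3  -13  -29  -51  -79  -113
  Δ  : -4  -10  -16  -22  -28  -34
  Δ^2: -6  -6  -6  -6  -6
  Δ^3: 0  0  0  0
  Δ^4: 0  0  0
  Δ^5: 0  0
  Δ^6: 0
The second differences are constant (-6) and nonzero, while all higher differences vanish, so the minimal degree is 2.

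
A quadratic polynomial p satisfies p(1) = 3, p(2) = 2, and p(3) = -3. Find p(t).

p(t) = -2t^2 + 5t

Using the Lagrange interpolation formula with nodes 1, 2, 3:
  L_0(t) = (t - 2)(t - 3) / 2
  L_1(t) = (t - 1)(t - 3) / -1
  L_2(t) = (t - 1)(t - 2) / 2
Then p(t) = 3·L_0(t) + 2·L_1(t) - 3·L_2(t).
Expanding and collecting terms gives p(t) = -2t² + 5t.
Check: p(3) = -3. ✓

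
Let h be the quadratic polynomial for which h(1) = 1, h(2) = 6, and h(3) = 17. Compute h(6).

86

Write h(x) = ax^2 + bx + c. Substituting each data point gives a linear system:
  a + b + c = 1
  4a + 2b + c = 6
  9a + 3b + c = 17
Solving the system yields a = 3, b = -4, c = 2.
So h(x) = 3x² - 4x + 2.
Then h(6) = 86.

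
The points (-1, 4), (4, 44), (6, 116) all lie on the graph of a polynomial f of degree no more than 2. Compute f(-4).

76

Write f(s) = as^2 + bs + c. Substituting each data point gives a linear system:
  a - b + c = 4
  16a + 4b + c = 44
  36a + 6b + c = 116
Solving the system yields a = 4, b = -4, c = -4.
So f(s) = 4s^2 - 4s - 4.
Then f(-4) = 76.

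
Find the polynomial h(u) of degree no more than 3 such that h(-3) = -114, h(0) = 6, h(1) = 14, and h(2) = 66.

h(u) = 6u^3 + 4u^2 - 2u + 6

Write h(u) = au^3 + bu^2 + cu + d. Substituting each data point gives a linear system:
  -27a + 9b - 3c + d = -114
  d = 6
  a + b + c + d = 14
  8a + 4b + 2c + d = 66
Solving the system yields a = 6, b = 4, c = -2, d = 6.
So h(u) = 6u³ + 4u² - 2u + 6.
Check: h(0) = 6. ✓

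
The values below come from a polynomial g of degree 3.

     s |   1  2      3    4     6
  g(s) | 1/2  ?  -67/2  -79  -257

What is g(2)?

-9

The 4 known points determine the degree-3 polynomial uniquely.
Write g(s) = as^3 + bs^2 + cs + d. Substituting each data point gives a linear system:
  a + b + c + d = 1/2
  27a + 9b + 3c + d = -67/2
  64a + 16b + 4c + d = -79
  216a + 36b + 6c + d = -257
Solving the system yields a = -1, b = -3/2, c = 2, d = 1.
So g(s) = -s³ - (3/2)s² + 2s + 1.
Then g(2) = -9.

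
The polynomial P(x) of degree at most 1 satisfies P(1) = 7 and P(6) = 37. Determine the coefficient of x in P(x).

6

Write P(x) = ax + b. Substituting each data point gives a linear system:
  a + b = 7
  6a + b = 37
Solving the system yields a = 6, b = 1.
So P(x) = 6x + 1.
The leading coefficient is 6.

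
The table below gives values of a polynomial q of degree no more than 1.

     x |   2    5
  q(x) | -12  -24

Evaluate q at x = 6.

-28

Using the Lagrange interpolation formula with nodes 2, 5:
  L_0(x) = (x - 5) / -3
  L_1(x) = (x - 2) / 3
Then q(x) = -12·L_0(x) - 24·L_1(x).
Expanding and collecting terms gives q(x) = -4x - 4.
Evaluating at x = 6: q(6) = -28.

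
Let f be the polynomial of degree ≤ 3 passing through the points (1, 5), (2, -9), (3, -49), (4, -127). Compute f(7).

Write f(t) = at^3 + bt^2 + ct + d. Substituting each data point gives a linear system:
  a + b + c + d = 5
  8a + 4b + 2c + d = -9
  27a + 9b + 3c + d = -49
  64a + 16b + 4c + d = -127
Solving the system yields a = -2, b = -1, c = 3, d = 5.
So f(t) = -2t^3 - t^2 + 3t + 5.
Then f(7) = -709.

-709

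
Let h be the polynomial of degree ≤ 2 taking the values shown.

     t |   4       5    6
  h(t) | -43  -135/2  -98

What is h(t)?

Using the Lagrange interpolation formula with nodes 4, 5, 6:
  L_0(t) = (t - 5)(t - 6) / 2
  L_1(t) = (t - 4)(t - 6) / -1
  L_2(t) = (t - 4)(t - 5) / 2
Then h(t) = -43·L_0(t) - 135/2·L_1(t) - 98·L_2(t).
Expanding and collecting terms gives h(t) = -3t^2 + (5/2)t - 5.
Check: h(4) = -43. ✓

h(t) = -3t^2 + (5/2)t - 5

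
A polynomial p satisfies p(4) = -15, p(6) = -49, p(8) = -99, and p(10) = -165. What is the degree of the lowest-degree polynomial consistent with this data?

Forward differences of the values at s = 4, 6, 8, 10:
  p  : -15  -49  -99  -165
  Δ  : -34  -50  -66
  Δ^2: -16  -16
  Δ^3: 0
The second differences are constant (-16) and nonzero, while all higher differences vanish, so the minimal degree is 2.

2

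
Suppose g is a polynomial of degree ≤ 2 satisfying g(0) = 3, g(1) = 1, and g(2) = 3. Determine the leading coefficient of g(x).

Write g(x) = ax^2 + bx + c. Substituting each data point gives a linear system:
  c = 3
  a + b + c = 1
  4a + 2b + c = 3
Solving the system yields a = 2, b = -4, c = 3.
So g(x) = 2x^2 - 4x + 3.
The leading coefficient is 2.

2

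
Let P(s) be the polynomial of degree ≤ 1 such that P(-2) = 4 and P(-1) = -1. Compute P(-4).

14

Write P(s) = as + b. Substituting each data point gives a linear system:
  -2a + b = 4
  -a + b = -1
Solving the system yields a = -5, b = -6.
So P(s) = -5s - 6.
Then P(-4) = 14.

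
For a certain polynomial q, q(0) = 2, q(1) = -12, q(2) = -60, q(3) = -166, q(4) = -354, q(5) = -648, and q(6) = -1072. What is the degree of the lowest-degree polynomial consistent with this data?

3

Forward differences of the values at u = 0, 1, 2, 3, 4, 5, 6:
  q  : 2  -12  -60  -166  -354  -648  -1072
  Δ  : -14  -48  -106  -188  -294  -424
  Δ^2: -34  -58  -82  -106  -130
  Δ^3: -24  -24  -24  -24
  Δ^4: 0  0  0
  Δ^5: 0  0
  Δ^6: 0
The third differences are constant (-24) and nonzero, while all higher differences vanish, so the minimal degree is 3.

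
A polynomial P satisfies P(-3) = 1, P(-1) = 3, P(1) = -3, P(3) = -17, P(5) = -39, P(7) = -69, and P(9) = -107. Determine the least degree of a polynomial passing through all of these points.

2

Forward differences of the values at x = -3, -1, 1, 3, 5, 7, 9:
  P  : 1  3  -3  -17  -39  -69  -107
  Δ  : 2  -6  -14  -22  -30  -38
  Δ^2: -8  -8  -8  -8  -8
  Δ^3: 0  0  0  0
  Δ^4: 0  0  0
  Δ^5: 0  0
  Δ^6: 0
The second differences are constant (-8) and nonzero, while all higher differences vanish, so the minimal degree is 2.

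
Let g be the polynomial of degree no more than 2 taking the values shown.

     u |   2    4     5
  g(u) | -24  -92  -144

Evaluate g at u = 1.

-8

Using the Lagrange interpolation formula with nodes 2, 4, 5:
  L_0(u) = (u - 4)(u - 5) / 6
  L_1(u) = (u - 2)(u - 5) / -2
  L_2(u) = (u - 2)(u - 4) / 3
Then g(u) = -24·L_0(u) - 92·L_1(u) - 144·L_2(u).
Expanding and collecting terms gives g(u) = -6u² + 2u - 4.
Evaluating at u = 1: g(1) = -8.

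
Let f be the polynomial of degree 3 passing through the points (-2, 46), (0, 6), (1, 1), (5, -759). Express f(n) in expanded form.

Using the Lagrange interpolation formula with nodes -2, 0, 1, 5:
  L_0(n) = n(n - 1)(n - 5) / -42
  L_1(n) = (n + 2)(n - 1)(n - 5) / 10
  L_2(n) = (n + 2)n(n - 5) / -12
  L_3(n) = (n + 2)n(n - 1) / 140
Then f(n) = 46·L_0(n) + 6·L_1(n) + 1·L_2(n) - 759·L_3(n).
Expanding and collecting terms gives f(n) = -6n³ - n² + 2n + 6.
Check: f(1) = 1. ✓

f(n) = -6n^3 - n^2 + 2n + 6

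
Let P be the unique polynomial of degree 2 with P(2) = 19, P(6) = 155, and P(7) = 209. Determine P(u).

Write P(u) = au^2 + bu + c. Substituting each data point gives a linear system:
  4a + 2b + c = 19
  36a + 6b + c = 155
  49a + 7b + c = 209
Solving the system yields a = 4, b = 2, c = -1.
So P(u) = 4u² + 2u - 1.
Check: P(6) = 155. ✓

P(u) = 4u^2 + 2u - 1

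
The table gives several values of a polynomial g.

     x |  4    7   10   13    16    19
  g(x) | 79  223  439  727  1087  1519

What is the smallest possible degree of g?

2

Forward differences of the values at x = 4, 7, 10, 13, 16, 19:
  g  : 79  223  439  727  1087  1519
  Δ  : 144  216  288  360  432
  Δ^2: 72  72  72  72
  Δ^3: 0  0  0
  Δ^4: 0  0
  Δ^5: 0
The second differences are constant (72) and nonzero, while all higher differences vanish, so the minimal degree is 2.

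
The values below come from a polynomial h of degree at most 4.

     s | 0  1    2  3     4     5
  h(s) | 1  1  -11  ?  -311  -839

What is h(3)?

On equispaced nodes a degree-4 polynomial has vanishing fifth forward difference, so
  - h(0) + 5·h(1) - 10·h(2) + 10·h(3) - 5·h(4) + h(5) = 0.
Substituting the known values and solving for h(3):
  10·h(3) = -830
  h(3) = -83.

-83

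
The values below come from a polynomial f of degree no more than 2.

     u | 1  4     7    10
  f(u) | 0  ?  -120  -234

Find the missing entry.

On equispaced nodes a degree-2 polynomial has vanishing third forward difference, so
  - f(1) + 3·f(4) - 3·f(7) + f(10) = 0.
Substituting the known values and solving for f(4):
  3·f(4) = -126
  f(4) = -42.

-42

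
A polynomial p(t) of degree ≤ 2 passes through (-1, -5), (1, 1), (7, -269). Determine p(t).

Using the Lagrange interpolation formula with nodes -1, 1, 7:
  L_0(t) = (t - 1)(t - 7) / 16
  L_1(t) = (t + 1)(t - 7) / -12
  L_2(t) = (t + 1)(t - 1) / 48
Then p(t) = -5·L_0(t) + 1·L_1(t) - 269·L_2(t).
Expanding and collecting terms gives p(t) = -6t^2 + 3t + 4.
Check: p(7) = -269. ✓

p(t) = -6t^2 + 3t + 4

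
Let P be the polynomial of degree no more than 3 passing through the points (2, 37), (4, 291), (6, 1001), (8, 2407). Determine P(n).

Using the Lagrange interpolation formula with nodes 2, 4, 6, 8:
  L_0(n) = (n - 4)(n - 6)(n - 8) / -48
  L_1(n) = (n - 2)(n - 6)(n - 8) / 16
  L_2(n) = (n - 2)(n - 4)(n - 8) / -16
  L_3(n) = (n - 2)(n - 4)(n - 6) / 48
Then P(n) = 37·L_0(n) + 291·L_1(n) + 1001·L_2(n) + 2407·L_3(n).
Expanding and collecting terms gives P(n) = 5n^3 - 3n^2 + 5n - 1.
Check: P(6) = 1001. ✓

P(n) = 5n^3 - 3n^2 + 5n - 1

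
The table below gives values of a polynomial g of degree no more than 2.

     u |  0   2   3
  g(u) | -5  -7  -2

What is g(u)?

Write g(u) = au^2 + bu + c. Substituting each data point gives a linear system:
  c = -5
  4a + 2b + c = -7
  9a + 3b + c = -2
Solving the system yields a = 2, b = -5, c = -5.
So g(u) = 2u^2 - 5u - 5.
Check: g(3) = -2. ✓

g(u) = 2u^2 - 5u - 5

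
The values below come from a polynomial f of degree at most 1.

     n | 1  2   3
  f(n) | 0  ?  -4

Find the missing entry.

On equispaced nodes a degree-1 polynomial has vanishing second forward difference, so
  f(1) - 2·f(2) + f(3) = 0.
Substituting the known values and solving for f(2):
  -2·f(2) = 4
  f(2) = -2.

-2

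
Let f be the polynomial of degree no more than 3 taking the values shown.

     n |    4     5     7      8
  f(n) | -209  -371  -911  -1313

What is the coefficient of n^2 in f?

Write f(n) = an^3 + bn^2 + cn + d. Substituting each data point gives a linear system:
  64a + 16b + 4c + d = -209
  125a + 25b + 5c + d = -371
  343a + 49b + 7c + d = -911
  512a + 64b + 8c + d = -1313
Solving the system yields a = -2, b = -4, c = -4, d = -1.
So f(n) = -2n³ - 4n² - 4n - 1.
The coefficient of n^2 is -4.

-4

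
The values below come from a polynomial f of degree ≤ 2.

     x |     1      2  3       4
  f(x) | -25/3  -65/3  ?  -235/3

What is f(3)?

-45

On equispaced nodes a degree-2 polynomial has vanishing third forward difference, so
  - f(1) + 3·f(2) - 3·f(3) + f(4) = 0.
Substituting the known values and solving for f(3):
  -3·f(3) = 135
  f(3) = -45.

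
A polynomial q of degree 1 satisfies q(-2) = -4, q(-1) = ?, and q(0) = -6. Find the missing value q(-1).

-5

The 2 known points determine the degree-1 polynomial uniquely.
Write q(t) = at + b. Substituting each data point gives a linear system:
  -2a + b = -4
  b = -6
Solving the system yields a = -1, b = -6.
So q(t) = -t - 6.
Then q(-1) = -5.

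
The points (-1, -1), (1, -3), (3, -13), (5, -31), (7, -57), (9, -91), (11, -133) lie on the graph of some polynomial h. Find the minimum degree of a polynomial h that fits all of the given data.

Forward differences of the values at n = -1, 1, 3, 5, 7, 9, 11:
  h  : -1  -3  -13  -31  -57  -91  -133
  Δ  : -2  -10  -18  -26  -34  -42
  Δ^2: -8  -8  -8  -8  -8
  Δ^3: 0  0  0  0
  Δ^4: 0  0  0
  Δ^5: 0  0
  Δ^6: 0
The second differences are constant (-8) and nonzero, while all higher differences vanish, so the minimal degree is 2.

2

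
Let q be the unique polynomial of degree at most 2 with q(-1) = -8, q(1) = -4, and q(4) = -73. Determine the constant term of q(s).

Write q(s) = as^2 + bs + c. Substituting each data point gives a linear system:
  a - b + c = -8
  a + b + c = -4
  16a + 4b + c = -73
Solving the system yields a = -5, b = 2, c = -1.
So q(s) = -5s^2 + 2s - 1.
The constant term is -1.

-1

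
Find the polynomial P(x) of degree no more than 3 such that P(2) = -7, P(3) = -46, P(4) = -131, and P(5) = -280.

P(x) = -3x^3 + 4x^2 - 2x + 5

Using the Lagrange interpolation formula with nodes 2, 3, 4, 5:
  L_0(x) = (x - 3)(x - 4)(x - 5) / -6
  L_1(x) = (x - 2)(x - 4)(x - 5) / 2
  L_2(x) = (x - 2)(x - 3)(x - 5) / -2
  L_3(x) = (x - 2)(x - 3)(x - 4) / 6
Then P(x) = -7·L_0(x) - 46·L_1(x) - 131·L_2(x) - 280·L_3(x).
Expanding and collecting terms gives P(x) = -3x^3 + 4x^2 - 2x + 5.
Check: P(2) = -7. ✓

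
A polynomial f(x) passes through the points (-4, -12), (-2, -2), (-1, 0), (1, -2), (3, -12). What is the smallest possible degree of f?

2

Divided differences on the nodes -4, -2, -1, 1, 3:
  order 0: -12  -2  0  -2  -12
  order 1: 5  2  -1  -5
  order 2: -1  -1  -1
  order 3: 0  0
  order 4: 0
The order-2 divided differences are all -1 (nonzero) and every higher order vanishes, so the data lies on a polynomial of degree exactly 2.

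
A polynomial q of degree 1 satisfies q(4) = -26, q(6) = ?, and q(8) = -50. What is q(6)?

-38

On equispaced nodes a degree-1 polynomial has vanishing second forward difference, so
  q(4) - 2·q(6) + q(8) = 0.
Substituting the known values and solving for q(6):
  -2·q(6) = 76
  q(6) = -38.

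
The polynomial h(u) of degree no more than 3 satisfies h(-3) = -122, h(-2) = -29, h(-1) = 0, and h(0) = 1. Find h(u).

Write h(u) = au^3 + bu^2 + cu + d. Substituting each data point gives a linear system:
  -27a + 9b - 3c + d = -122
  -8a + 4b - 2c + d = -29
  -a + b - c + d = 0
  d = 1
Solving the system yields a = 6, b = 4, c = -1, d = 1.
So h(u) = 6u^3 + 4u^2 - u + 1.
Check: h(-3) = -122. ✓

h(u) = 6u^3 + 4u^2 - u + 1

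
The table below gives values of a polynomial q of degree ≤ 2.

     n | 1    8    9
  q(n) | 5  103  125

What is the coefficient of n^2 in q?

Write q(n) = an^2 + bn + c. Substituting each data point gives a linear system:
  a + b + c = 5
  64a + 8b + c = 103
  81a + 9b + c = 125
Solving the system yields a = 1, b = 5, c = -1.
So q(n) = n^2 + 5n - 1.
The leading coefficient is 1.

1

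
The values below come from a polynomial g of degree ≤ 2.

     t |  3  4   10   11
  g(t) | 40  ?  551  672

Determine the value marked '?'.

77

The 3 known points determine the degree-2 polynomial uniquely.
Write g(t) = at^2 + bt + c. Substituting each data point gives a linear system:
  9a + 3b + c = 40
  100a + 10b + c = 551
  121a + 11b + c = 672
Solving the system yields a = 6, b = -5, c = 1.
So g(t) = 6t^2 - 5t + 1.
Then g(4) = 77.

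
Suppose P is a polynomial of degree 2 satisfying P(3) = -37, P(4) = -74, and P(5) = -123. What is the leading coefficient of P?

Write P(s) = as^2 + bs + c. Substituting each data point gives a linear system:
  9a + 3b + c = -37
  16a + 4b + c = -74
  25a + 5b + c = -123
Solving the system yields a = -6, b = 5, c = 2.
So P(s) = -6s^2 + 5s + 2.
The leading coefficient is -6.

-6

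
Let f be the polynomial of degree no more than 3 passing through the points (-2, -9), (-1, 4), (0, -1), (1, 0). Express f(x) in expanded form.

f(x) = 4x^3 + 3x^2 - 6x - 1

Using the Lagrange interpolation formula with nodes -2, -1, 0, 1:
  L_0(x) = (x + 1)x(x - 1) / -6
  L_1(x) = (x + 2)x(x - 1) / 2
  L_2(x) = (x + 2)(x + 1)(x - 1) / -2
  L_3(x) = (x + 2)(x + 1)x / 6
Then f(x) = -9·L_0(x) + 4·L_1(x) - 1·L_2(x) + 0·L_3(x).
Expanding and collecting terms gives f(x) = 4x^3 + 3x^2 - 6x - 1.
Check: f(0) = -1. ✓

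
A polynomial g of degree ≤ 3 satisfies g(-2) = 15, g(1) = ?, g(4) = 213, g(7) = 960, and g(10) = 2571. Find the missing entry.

6

The 4 known points determine the degree-3 polynomial uniquely.
Write g(t) = at^3 + bt^2 + ct + d. Substituting each data point gives a linear system:
  -8a + 4b - 2c + d = 15
  64a + 16b + 4c + d = 213
  343a + 49b + 7c + d = 960
  1000a + 100b + 10c + d = 2571
Solving the system yields a = 2, b = 6, c = -3, d = 1.
So g(t) = 2t³ + 6t² - 3t + 1.
Then g(1) = 6.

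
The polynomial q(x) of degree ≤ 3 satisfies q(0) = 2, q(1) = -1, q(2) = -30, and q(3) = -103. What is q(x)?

q(x) = -3x^3 - 4x^2 + 4x + 2

Write q(x) = ax^3 + bx^2 + cx + d. Substituting each data point gives a linear system:
  d = 2
  a + b + c + d = -1
  8a + 4b + 2c + d = -30
  27a + 9b + 3c + d = -103
Solving the system yields a = -3, b = -4, c = 4, d = 2.
So q(x) = -3x^3 - 4x^2 + 4x + 2.
Check: q(3) = -103. ✓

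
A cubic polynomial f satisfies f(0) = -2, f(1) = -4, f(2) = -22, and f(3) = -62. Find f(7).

-562

Write f(u) = au^3 + bu^2 + cu + d. Substituting each data point gives a linear system:
  d = -2
  a + b + c + d = -4
  8a + 4b + 2c + d = -22
  27a + 9b + 3c + d = -62
Solving the system yields a = -1, b = -5, c = 4, d = -2.
So f(u) = -u^3 - 5u^2 + 4u - 2.
Then f(7) = -562.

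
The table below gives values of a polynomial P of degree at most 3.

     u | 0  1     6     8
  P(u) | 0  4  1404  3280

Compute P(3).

180

Using the Lagrange interpolation formula with nodes 0, 1, 6, 8:
  L_0(u) = (u - 1)(u - 6)(u - 8) / -48
  L_1(u) = u(u - 6)(u - 8) / 35
  L_2(u) = u(u - 1)(u - 8) / -60
  L_3(u) = u(u - 1)(u - 6) / 112
Then P(u) = 0·L_0(u) + 4·L_1(u) + 1404·L_2(u) + 3280·L_3(u).
Expanding and collecting terms gives P(u) = 6u³ + 4u² - 6u.
Evaluating at u = 3: P(3) = 180.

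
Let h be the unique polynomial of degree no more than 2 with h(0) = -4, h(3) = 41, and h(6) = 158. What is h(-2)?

6

Write h(n) = an^2 + bn + c. Substituting each data point gives a linear system:
  c = -4
  9a + 3b + c = 41
  36a + 6b + c = 158
Solving the system yields a = 4, b = 3, c = -4.
So h(n) = 4n^2 + 3n - 4.
Then h(-2) = 6.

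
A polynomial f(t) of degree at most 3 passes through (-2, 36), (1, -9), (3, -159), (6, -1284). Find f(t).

f(t) = -6t^3 + 3t - 6

Using the Lagrange interpolation formula with nodes -2, 1, 3, 6:
  L_0(t) = (t - 1)(t - 3)(t - 6) / -120
  L_1(t) = (t + 2)(t - 3)(t - 6) / 30
  L_2(t) = (t + 2)(t - 1)(t - 6) / -30
  L_3(t) = (t + 2)(t - 1)(t - 3) / 120
Then f(t) = 36·L_0(t) - 9·L_1(t) - 159·L_2(t) - 1284·L_3(t).
Expanding and collecting terms gives f(t) = -6t³ + 3t - 6.
Check: f(-2) = 36. ✓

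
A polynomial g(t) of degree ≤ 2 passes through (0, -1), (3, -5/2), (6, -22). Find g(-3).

-35/2

Forward differences of the values at t = 0, 3, 6:
  g  : -1  -5/2  -22
  Δ  : -3/2  -39/2
  Δ^2: -18
The second differences are constant, confirming degree 2.
Interpolating (Newton forward form) and evaluating at t = -3 gives g(-3) = -35/2.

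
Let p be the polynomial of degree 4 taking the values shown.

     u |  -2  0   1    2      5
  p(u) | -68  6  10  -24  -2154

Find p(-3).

Write p(u) = au^4 + bu^3 + cu^2 + du + e. Substituting each data point gives a linear system:
  16a - 8b + 4c - 2d + e = -68
  e = 6
  a + b + c + d + e = 10
  16a + 8b + 4c + 2d + e = -24
  625a + 125b + 25c + 5d + e = -2154
Solving the system yields a = -4, b = 2, c = 3, d = 3, e = 6.
So p(u) = -4u^4 + 2u^3 + 3u^2 + 3u + 6.
Then p(-3) = -354.

-354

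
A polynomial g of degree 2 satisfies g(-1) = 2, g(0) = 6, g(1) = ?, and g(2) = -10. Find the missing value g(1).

On equispaced nodes a degree-2 polynomial has vanishing third forward difference, so
  - g(-1) + 3·g(0) - 3·g(1) + g(2) = 0.
Substituting the known values and solving for g(1):
  -3·g(1) = -6
  g(1) = 2.

2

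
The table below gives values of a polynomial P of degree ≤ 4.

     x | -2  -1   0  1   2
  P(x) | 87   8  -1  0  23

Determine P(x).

Using the Lagrange interpolation formula with nodes -2, -1, 0, 1, 2:
  L_0(x) = (x + 1)x(x - 1)(x - 2) / 24
  L_1(x) = (x + 2)x(x - 1)(x - 2) / -6
  L_2(x) = (x + 2)(x + 1)(x - 1)(x - 2) / 4
  L_3(x) = (x + 2)(x + 1)x(x - 2) / -6
  L_4(x) = (x + 2)(x + 1)x(x - 1) / 24
Then P(x) = 87·L_0(x) + 8·L_1(x) - 1·L_2(x) + 0·L_3(x) + 23·L_4(x).
Expanding and collecting terms gives P(x) = 3x⁴ - 4x³ + 2x² - 1.
Check: P(0) = -1. ✓

P(x) = 3x^4 - 4x^3 + 2x^2 - 1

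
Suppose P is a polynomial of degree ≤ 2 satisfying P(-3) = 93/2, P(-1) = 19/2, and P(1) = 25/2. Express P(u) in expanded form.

P(u) = 5u^2 + (3/2)u + 6

Using the Lagrange interpolation formula with nodes -3, -1, 1:
  L_0(u) = (u + 1)(u - 1) / 8
  L_1(u) = (u + 3)(u - 1) / -4
  L_2(u) = (u + 3)(u + 1) / 8
Then P(u) = 93/2·L_0(u) + 19/2·L_1(u) + 25/2·L_2(u).
Expanding and collecting terms gives P(u) = 5u^2 + (3/2)u + 6.
Check: P(-3) = 93/2. ✓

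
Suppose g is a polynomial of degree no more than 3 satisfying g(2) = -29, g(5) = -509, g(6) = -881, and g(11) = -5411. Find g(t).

g(t) = -4t^3 - t^2 + 3t + 1

Write g(t) = at^3 + bt^2 + ct + d. Substituting each data point gives a linear system:
  8a + 4b + 2c + d = -29
  125a + 25b + 5c + d = -509
  216a + 36b + 6c + d = -881
  1331a + 121b + 11c + d = -5411
Solving the system yields a = -4, b = -1, c = 3, d = 1.
So g(t) = -4t³ - t² + 3t + 1.
Check: g(2) = -29. ✓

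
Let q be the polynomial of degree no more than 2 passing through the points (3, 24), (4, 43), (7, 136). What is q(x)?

q(x) = 3x^2 - 2x + 3

Write q(x) = ax^2 + bx + c. Substituting each data point gives a linear system:
  9a + 3b + c = 24
  16a + 4b + c = 43
  49a + 7b + c = 136
Solving the system yields a = 3, b = -2, c = 3.
So q(x) = 3x^2 - 2x + 3.
Check: q(4) = 43. ✓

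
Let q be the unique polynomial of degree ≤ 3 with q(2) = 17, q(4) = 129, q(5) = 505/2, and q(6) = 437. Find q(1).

9/2

Using the Lagrange interpolation formula with nodes 2, 4, 5, 6:
  L_0(x) = (x - 4)(x - 5)(x - 6) / -24
  L_1(x) = (x - 2)(x - 5)(x - 6) / 4
  L_2(x) = (x - 2)(x - 4)(x - 6) / -3
  L_3(x) = (x - 2)(x - 4)(x - 5) / 8
Then q(x) = 17·L_0(x) + 129·L_1(x) + 505/2·L_2(x) + 437·L_3(x).
Expanding and collecting terms gives q(x) = 2x^3 + (1/2)x^2 - 3x + 5.
Evaluating at x = 1: q(1) = 9/2.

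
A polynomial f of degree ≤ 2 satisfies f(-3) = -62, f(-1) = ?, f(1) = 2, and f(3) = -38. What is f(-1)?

-6

The 3 known points determine the degree-2 polynomial uniquely.
Write f(t) = at^2 + bt + c. Substituting each data point gives a linear system:
  9a - 3b + c = -62
  a + b + c = 2
  9a + 3b + c = -38
Solving the system yields a = -6, b = 4, c = 4.
So f(t) = -6t² + 4t + 4.
Then f(-1) = -6.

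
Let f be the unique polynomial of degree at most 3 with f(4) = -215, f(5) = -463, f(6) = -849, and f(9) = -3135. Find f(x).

Write f(x) = ax^3 + bx^2 + cx + d. Substituting each data point gives a linear system:
  64a + 16b + 4c + d = -215
  125a + 25b + 5c + d = -463
  216a + 36b + 6c + d = -849
  729a + 81b + 9c + d = -3135
Solving the system yields a = -5, b = 6, c = 3, d = -3.
So f(x) = -5x³ + 6x² + 3x - 3.
Check: f(5) = -463. ✓

f(x) = -5x^3 + 6x^2 + 3x - 3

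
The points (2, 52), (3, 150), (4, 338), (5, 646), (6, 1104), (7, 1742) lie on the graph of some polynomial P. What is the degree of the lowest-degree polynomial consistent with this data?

3

Forward differences of the values at s = 2, 3, 4, 5, 6, 7:
  P  : 52  150  338  646  1104  1742
  Δ  : 98  188  308  458  638
  Δ^2: 90  120  150  180
  Δ^3: 30  30  30
  Δ^4: 0  0
  Δ^5: 0
The third differences are constant (30) and nonzero, while all higher differences vanish, so the minimal degree is 3.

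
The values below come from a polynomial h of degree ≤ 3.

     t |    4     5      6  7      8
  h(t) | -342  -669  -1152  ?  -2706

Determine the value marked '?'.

-1821

On equispaced nodes a degree-3 polynomial has vanishing fourth forward difference, so
  h(4) - 4·h(5) + 6·h(6) - 4·h(7) + h(8) = 0.
Substituting the known values and solving for h(7):
  -4·h(7) = 7284
  h(7) = -1821.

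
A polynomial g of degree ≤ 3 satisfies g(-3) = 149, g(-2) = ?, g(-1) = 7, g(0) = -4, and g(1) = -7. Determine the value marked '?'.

50

On equispaced nodes a degree-3 polynomial has vanishing fourth forward difference, so
  g(-3) - 4·g(-2) + 6·g(-1) - 4·g(0) + g(1) = 0.
Substituting the known values and solving for g(-2):
  -4·g(-2) = -200
  g(-2) = 50.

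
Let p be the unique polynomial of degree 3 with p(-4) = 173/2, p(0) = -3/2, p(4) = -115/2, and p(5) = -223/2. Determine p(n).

Write p(n) = an^3 + bn^2 + cn + d. Substituting each data point gives a linear system:
  -64a + 16b - 4c + d = 173/2
  d = -3/2
  64a + 16b + 4c + d = -115/2
  125a + 25b + 5c + d = -223/2
Solving the system yields a = -1, b = 1, c = -2, d = -3/2.
So p(n) = -n^3 + n^2 - 2n - 3/2.
Check: p(4) = -115/2. ✓

p(n) = -n^3 + n^2 - 2n - 3/2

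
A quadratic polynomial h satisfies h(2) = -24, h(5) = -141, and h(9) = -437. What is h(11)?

-645

Write h(n) = an^2 + bn + c. Substituting each data point gives a linear system:
  4a + 2b + c = -24
  25a + 5b + c = -141
  81a + 9b + c = -437
Solving the system yields a = -5, b = -4, c = 4.
So h(n) = -5n^2 - 4n + 4.
Then h(11) = -645.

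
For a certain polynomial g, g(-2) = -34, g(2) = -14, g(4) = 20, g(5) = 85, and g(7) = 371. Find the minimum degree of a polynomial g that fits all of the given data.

3

Divided differences on the nodes -2, 2, 4, 5, 7:
  order 0: -34  -14  20  85  371
  order 1: 5  17  65  143
  order 2: 2  16  26
  order 3: 2  2
  order 4: 0
The order-3 divided differences are all 2 (nonzero) and every higher order vanishes, so the data lies on a polynomial of degree exactly 3.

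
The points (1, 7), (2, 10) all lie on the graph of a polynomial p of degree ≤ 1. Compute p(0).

Write p(n) = an + b. Substituting each data point gives a linear system:
  a + b = 7
  2a + b = 10
Solving the system yields a = 3, b = 4.
So p(n) = 3n + 4.
Then p(0) = 4.

4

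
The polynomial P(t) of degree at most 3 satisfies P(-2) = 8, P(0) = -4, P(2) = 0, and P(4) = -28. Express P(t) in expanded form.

P(t) = -t^3 + 2t^2 + 2t - 4

Write P(t) = at^3 + bt^2 + ct + d. Substituting each data point gives a linear system:
  -8a + 4b - 2c + d = 8
  d = -4
  8a + 4b + 2c + d = 0
  64a + 16b + 4c + d = -28
Solving the system yields a = -1, b = 2, c = 2, d = -4.
So P(t) = -t^3 + 2t^2 + 2t - 4.
Check: P(0) = -4. ✓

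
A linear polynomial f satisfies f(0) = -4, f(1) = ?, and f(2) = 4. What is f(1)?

0

The 2 known points determine the degree-1 polynomial uniquely.
Write f(s) = as + b. Substituting each data point gives a linear system:
  b = -4
  2a + b = 4
Solving the system yields a = 4, b = -4.
So f(s) = 4s - 4.
Then f(1) = 0.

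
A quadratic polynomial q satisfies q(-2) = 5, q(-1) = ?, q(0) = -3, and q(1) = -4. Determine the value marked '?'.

On equispaced nodes a degree-2 polynomial has vanishing third forward difference, so
  - q(-2) + 3·q(-1) - 3·q(0) + q(1) = 0.
Substituting the known values and solving for q(-1):
  3·q(-1) = 0
  q(-1) = 0.

0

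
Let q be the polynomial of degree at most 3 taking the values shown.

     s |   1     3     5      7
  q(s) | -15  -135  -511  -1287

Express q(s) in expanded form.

Write q(s) = as^3 + bs^2 + cs + d. Substituting each data point gives a linear system:
  a + b + c + d = -15
  27a + 9b + 3c + d = -135
  125a + 25b + 5c + d = -511
  343a + 49b + 7c + d = -1287
Solving the system yields a = -3, b = -5, c = -1, d = -6.
So q(s) = -3s³ - 5s² - s - 6.
Check: q(7) = -1287. ✓

q(s) = -3s^3 - 5s^2 - s - 6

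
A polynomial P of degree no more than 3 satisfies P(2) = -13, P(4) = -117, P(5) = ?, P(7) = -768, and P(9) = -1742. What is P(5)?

The 4 known points determine the degree-3 polynomial uniquely.
Write P(n) = an^3 + bn^2 + cn + d. Substituting each data point gives a linear system:
  8a + 4b + 2c + d = -13
  64a + 16b + 4c + d = -117
  343a + 49b + 7c + d = -768
  729a + 81b + 9c + d = -1742
Solving the system yields a = -3, b = 6, c = -4, d = -5.
So P(n) = -3n^3 + 6n^2 - 4n - 5.
Then P(5) = -250.

-250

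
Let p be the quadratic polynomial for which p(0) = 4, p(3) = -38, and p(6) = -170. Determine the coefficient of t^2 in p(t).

-5

Write p(t) = at^2 + bt + c. Substituting each data point gives a linear system:
  c = 4
  9a + 3b + c = -38
  36a + 6b + c = -170
Solving the system yields a = -5, b = 1, c = 4.
So p(t) = -5t^2 + t + 4.
The leading coefficient is -5.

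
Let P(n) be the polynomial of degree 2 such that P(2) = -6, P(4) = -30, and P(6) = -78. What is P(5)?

Write P(n) = an^2 + bn + c. Substituting each data point gives a linear system:
  4a + 2b + c = -6
  16a + 4b + c = -30
  36a + 6b + c = -78
Solving the system yields a = -3, b = 6, c = -6.
So P(n) = -3n^2 + 6n - 6.
Then P(5) = -51.

-51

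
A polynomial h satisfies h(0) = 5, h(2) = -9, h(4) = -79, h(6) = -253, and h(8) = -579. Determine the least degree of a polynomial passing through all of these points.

Forward differences of the values at t = 0, 2, 4, 6, 8:
  h  : 5  -9  -79  -253  -579
  Δ  : -14  -70  -174  -326
  Δ^2: -56  -104  -152
  Δ^3: -48  -48
  Δ^4: 0
The third differences are constant (-48) and nonzero, while all higher differences vanish, so the minimal degree is 3.

3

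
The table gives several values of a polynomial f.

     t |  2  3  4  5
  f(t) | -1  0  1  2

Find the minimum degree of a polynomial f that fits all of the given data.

1

Forward differences of the values at t = 2, 3, 4, 5:
  f  : -1  0  1  2
  Δ  : 1  1  1
  Δ^2: 0  0
  Δ^3: 0
The first differences are constant (1) and nonzero, while all higher differences vanish, so the minimal degree is 1.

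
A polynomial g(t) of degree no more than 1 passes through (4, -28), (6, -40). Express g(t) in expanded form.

Write g(t) = at + b. Substituting each data point gives a linear system:
  4a + b = -28
  6a + b = -40
Solving the system yields a = -6, b = -4.
So g(t) = -6t - 4.
Check: g(4) = -28. ✓

g(t) = -6t - 4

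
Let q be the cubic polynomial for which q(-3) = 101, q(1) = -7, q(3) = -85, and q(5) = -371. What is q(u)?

Write q(u) = au^3 + bu^2 + cu + d. Substituting each data point gives a linear system:
  -27a + 9b - 3c + d = 101
  a + b + c + d = -7
  27a + 9b + 3c + d = -85
  125a + 25b + 5c + d = -371
Solving the system yields a = -3, b = 1, c = -4, d = -1.
So q(u) = -3u³ + u² - 4u - 1.
Check: q(-3) = 101. ✓

q(u) = -3u^3 + u^2 - 4u - 1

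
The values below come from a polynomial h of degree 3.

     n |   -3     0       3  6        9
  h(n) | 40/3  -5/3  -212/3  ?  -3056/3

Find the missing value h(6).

-1067/3

The 4 known points determine the degree-3 polynomial uniquely.
Write h(n) = an^3 + bn^2 + cn + d. Substituting each data point gives a linear system:
  -27a + 9b - 3c + d = 40/3
  d = -5/3
  27a + 9b + 3c + d = -212/3
  729a + 81b + 9c + d = -3056/3
Solving the system yields a = -1, b = -3, c = -5, d = -5/3.
So h(n) = -n^3 - 3n^2 - 5n - 5/3.
Then h(6) = -1067/3.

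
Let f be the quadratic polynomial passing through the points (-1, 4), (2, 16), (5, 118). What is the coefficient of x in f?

Write f(x) = ax^2 + bx + c. Substituting each data point gives a linear system:
  a - b + c = 4
  4a + 2b + c = 16
  25a + 5b + c = 118
Solving the system yields a = 5, b = -1, c = -2.
So f(x) = 5x^2 - x - 2.
The coefficient of x is -1.

-1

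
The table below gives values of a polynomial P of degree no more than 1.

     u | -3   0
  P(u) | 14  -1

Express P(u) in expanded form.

Write P(u) = au + b. Substituting each data point gives a linear system:
  -3a + b = 14
  b = -1
Solving the system yields a = -5, b = -1.
So P(u) = -5u - 1.
Check: P(0) = -1. ✓

P(u) = -5u - 1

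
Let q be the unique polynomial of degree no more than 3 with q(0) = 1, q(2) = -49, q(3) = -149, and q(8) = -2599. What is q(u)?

q(u) = -5u^3 - 5u + 1

Write q(u) = au^3 + bu^2 + cu + d. Substituting each data point gives a linear system:
  d = 1
  8a + 4b + 2c + d = -49
  27a + 9b + 3c + d = -149
  512a + 64b + 8c + d = -2599
Solving the system yields a = -5, b = 0, c = -5, d = 1.
So q(u) = -5u³ - 5u + 1.
Check: q(3) = -149. ✓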